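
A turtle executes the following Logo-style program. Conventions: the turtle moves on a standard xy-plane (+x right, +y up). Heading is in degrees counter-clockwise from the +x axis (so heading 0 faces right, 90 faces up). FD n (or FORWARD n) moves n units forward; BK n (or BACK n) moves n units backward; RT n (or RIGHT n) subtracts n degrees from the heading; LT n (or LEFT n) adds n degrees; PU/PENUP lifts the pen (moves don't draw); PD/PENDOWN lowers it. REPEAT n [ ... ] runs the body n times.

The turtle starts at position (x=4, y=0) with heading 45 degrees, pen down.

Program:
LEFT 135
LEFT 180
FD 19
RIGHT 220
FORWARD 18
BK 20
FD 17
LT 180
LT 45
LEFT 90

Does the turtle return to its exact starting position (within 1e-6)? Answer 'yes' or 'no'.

Answer: no

Derivation:
Executing turtle program step by step:
Start: pos=(4,0), heading=45, pen down
LT 135: heading 45 -> 180
LT 180: heading 180 -> 0
FD 19: (4,0) -> (23,0) [heading=0, draw]
RT 220: heading 0 -> 140
FD 18: (23,0) -> (9.211,11.57) [heading=140, draw]
BK 20: (9.211,11.57) -> (24.532,-1.286) [heading=140, draw]
FD 17: (24.532,-1.286) -> (11.509,9.642) [heading=140, draw]
LT 180: heading 140 -> 320
LT 45: heading 320 -> 5
LT 90: heading 5 -> 95
Final: pos=(11.509,9.642), heading=95, 4 segment(s) drawn

Start position: (4, 0)
Final position: (11.509, 9.642)
Distance = 12.221; >= 1e-6 -> NOT closed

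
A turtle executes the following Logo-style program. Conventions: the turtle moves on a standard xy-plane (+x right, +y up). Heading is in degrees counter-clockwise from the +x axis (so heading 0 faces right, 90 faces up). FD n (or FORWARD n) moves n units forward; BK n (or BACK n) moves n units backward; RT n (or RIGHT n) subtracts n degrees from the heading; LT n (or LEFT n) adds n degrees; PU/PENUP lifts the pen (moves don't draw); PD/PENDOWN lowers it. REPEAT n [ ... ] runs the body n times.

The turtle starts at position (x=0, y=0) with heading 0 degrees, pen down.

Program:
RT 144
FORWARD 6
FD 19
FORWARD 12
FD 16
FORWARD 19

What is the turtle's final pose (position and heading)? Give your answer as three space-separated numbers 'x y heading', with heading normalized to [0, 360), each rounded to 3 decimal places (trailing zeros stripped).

Executing turtle program step by step:
Start: pos=(0,0), heading=0, pen down
RT 144: heading 0 -> 216
FD 6: (0,0) -> (-4.854,-3.527) [heading=216, draw]
FD 19: (-4.854,-3.527) -> (-20.225,-14.695) [heading=216, draw]
FD 12: (-20.225,-14.695) -> (-29.934,-21.748) [heading=216, draw]
FD 16: (-29.934,-21.748) -> (-42.878,-31.153) [heading=216, draw]
FD 19: (-42.878,-31.153) -> (-58.249,-42.321) [heading=216, draw]
Final: pos=(-58.249,-42.321), heading=216, 5 segment(s) drawn

Answer: -58.249 -42.321 216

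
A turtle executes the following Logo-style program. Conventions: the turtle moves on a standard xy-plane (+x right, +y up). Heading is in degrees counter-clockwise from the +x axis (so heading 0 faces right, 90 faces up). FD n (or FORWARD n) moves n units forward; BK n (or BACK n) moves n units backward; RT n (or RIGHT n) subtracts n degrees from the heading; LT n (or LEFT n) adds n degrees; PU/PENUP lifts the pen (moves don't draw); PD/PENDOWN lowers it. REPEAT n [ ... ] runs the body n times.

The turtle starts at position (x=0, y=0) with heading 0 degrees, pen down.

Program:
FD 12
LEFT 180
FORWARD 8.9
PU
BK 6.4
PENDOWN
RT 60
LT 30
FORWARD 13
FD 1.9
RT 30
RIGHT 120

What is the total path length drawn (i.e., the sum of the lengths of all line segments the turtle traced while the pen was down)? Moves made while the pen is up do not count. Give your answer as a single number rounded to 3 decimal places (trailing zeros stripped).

Executing turtle program step by step:
Start: pos=(0,0), heading=0, pen down
FD 12: (0,0) -> (12,0) [heading=0, draw]
LT 180: heading 0 -> 180
FD 8.9: (12,0) -> (3.1,0) [heading=180, draw]
PU: pen up
BK 6.4: (3.1,0) -> (9.5,0) [heading=180, move]
PD: pen down
RT 60: heading 180 -> 120
LT 30: heading 120 -> 150
FD 13: (9.5,0) -> (-1.758,6.5) [heading=150, draw]
FD 1.9: (-1.758,6.5) -> (-3.404,7.45) [heading=150, draw]
RT 30: heading 150 -> 120
RT 120: heading 120 -> 0
Final: pos=(-3.404,7.45), heading=0, 4 segment(s) drawn

Segment lengths:
  seg 1: (0,0) -> (12,0), length = 12
  seg 2: (12,0) -> (3.1,0), length = 8.9
  seg 3: (9.5,0) -> (-1.758,6.5), length = 13
  seg 4: (-1.758,6.5) -> (-3.404,7.45), length = 1.9
Total = 35.8

Answer: 35.8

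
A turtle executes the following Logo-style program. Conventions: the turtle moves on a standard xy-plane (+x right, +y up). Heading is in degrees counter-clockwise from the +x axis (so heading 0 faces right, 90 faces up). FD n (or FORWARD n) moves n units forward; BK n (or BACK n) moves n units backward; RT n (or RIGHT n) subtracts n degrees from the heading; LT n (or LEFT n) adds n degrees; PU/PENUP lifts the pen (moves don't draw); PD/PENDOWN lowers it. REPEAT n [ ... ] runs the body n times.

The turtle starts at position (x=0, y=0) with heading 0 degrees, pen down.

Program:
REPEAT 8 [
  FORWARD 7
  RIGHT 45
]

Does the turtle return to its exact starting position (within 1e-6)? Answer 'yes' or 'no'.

Executing turtle program step by step:
Start: pos=(0,0), heading=0, pen down
REPEAT 8 [
  -- iteration 1/8 --
  FD 7: (0,0) -> (7,0) [heading=0, draw]
  RT 45: heading 0 -> 315
  -- iteration 2/8 --
  FD 7: (7,0) -> (11.95,-4.95) [heading=315, draw]
  RT 45: heading 315 -> 270
  -- iteration 3/8 --
  FD 7: (11.95,-4.95) -> (11.95,-11.95) [heading=270, draw]
  RT 45: heading 270 -> 225
  -- iteration 4/8 --
  FD 7: (11.95,-11.95) -> (7,-16.899) [heading=225, draw]
  RT 45: heading 225 -> 180
  -- iteration 5/8 --
  FD 7: (7,-16.899) -> (0,-16.899) [heading=180, draw]
  RT 45: heading 180 -> 135
  -- iteration 6/8 --
  FD 7: (0,-16.899) -> (-4.95,-11.95) [heading=135, draw]
  RT 45: heading 135 -> 90
  -- iteration 7/8 --
  FD 7: (-4.95,-11.95) -> (-4.95,-4.95) [heading=90, draw]
  RT 45: heading 90 -> 45
  -- iteration 8/8 --
  FD 7: (-4.95,-4.95) -> (0,0) [heading=45, draw]
  RT 45: heading 45 -> 0
]
Final: pos=(0,0), heading=0, 8 segment(s) drawn

Start position: (0, 0)
Final position: (0, 0)
Distance = 0; < 1e-6 -> CLOSED

Answer: yes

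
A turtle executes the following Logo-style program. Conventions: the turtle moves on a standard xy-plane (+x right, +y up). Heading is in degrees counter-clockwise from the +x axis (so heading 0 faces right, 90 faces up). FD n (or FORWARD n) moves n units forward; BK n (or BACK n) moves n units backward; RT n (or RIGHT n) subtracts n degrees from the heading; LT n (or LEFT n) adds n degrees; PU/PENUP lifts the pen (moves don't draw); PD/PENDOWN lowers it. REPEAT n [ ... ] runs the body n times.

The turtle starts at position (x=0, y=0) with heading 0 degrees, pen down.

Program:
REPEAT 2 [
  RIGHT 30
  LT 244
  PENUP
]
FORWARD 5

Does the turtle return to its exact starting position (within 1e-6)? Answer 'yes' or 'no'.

Answer: no

Derivation:
Executing turtle program step by step:
Start: pos=(0,0), heading=0, pen down
REPEAT 2 [
  -- iteration 1/2 --
  RT 30: heading 0 -> 330
  LT 244: heading 330 -> 214
  PU: pen up
  -- iteration 2/2 --
  RT 30: heading 214 -> 184
  LT 244: heading 184 -> 68
  PU: pen up
]
FD 5: (0,0) -> (1.873,4.636) [heading=68, move]
Final: pos=(1.873,4.636), heading=68, 0 segment(s) drawn

Start position: (0, 0)
Final position: (1.873, 4.636)
Distance = 5; >= 1e-6 -> NOT closed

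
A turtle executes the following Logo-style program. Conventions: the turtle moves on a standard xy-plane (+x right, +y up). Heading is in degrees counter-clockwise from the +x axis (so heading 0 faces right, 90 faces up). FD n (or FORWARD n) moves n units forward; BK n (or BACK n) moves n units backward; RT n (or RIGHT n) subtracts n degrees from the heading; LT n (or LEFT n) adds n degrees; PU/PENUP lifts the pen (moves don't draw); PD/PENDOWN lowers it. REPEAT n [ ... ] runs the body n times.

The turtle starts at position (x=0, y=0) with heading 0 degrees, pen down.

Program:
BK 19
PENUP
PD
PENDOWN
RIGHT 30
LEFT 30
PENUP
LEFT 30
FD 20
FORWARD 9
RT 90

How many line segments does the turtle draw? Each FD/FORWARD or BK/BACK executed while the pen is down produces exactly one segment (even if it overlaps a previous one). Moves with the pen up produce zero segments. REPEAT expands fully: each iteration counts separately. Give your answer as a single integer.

Answer: 1

Derivation:
Executing turtle program step by step:
Start: pos=(0,0), heading=0, pen down
BK 19: (0,0) -> (-19,0) [heading=0, draw]
PU: pen up
PD: pen down
PD: pen down
RT 30: heading 0 -> 330
LT 30: heading 330 -> 0
PU: pen up
LT 30: heading 0 -> 30
FD 20: (-19,0) -> (-1.679,10) [heading=30, move]
FD 9: (-1.679,10) -> (6.115,14.5) [heading=30, move]
RT 90: heading 30 -> 300
Final: pos=(6.115,14.5), heading=300, 1 segment(s) drawn
Segments drawn: 1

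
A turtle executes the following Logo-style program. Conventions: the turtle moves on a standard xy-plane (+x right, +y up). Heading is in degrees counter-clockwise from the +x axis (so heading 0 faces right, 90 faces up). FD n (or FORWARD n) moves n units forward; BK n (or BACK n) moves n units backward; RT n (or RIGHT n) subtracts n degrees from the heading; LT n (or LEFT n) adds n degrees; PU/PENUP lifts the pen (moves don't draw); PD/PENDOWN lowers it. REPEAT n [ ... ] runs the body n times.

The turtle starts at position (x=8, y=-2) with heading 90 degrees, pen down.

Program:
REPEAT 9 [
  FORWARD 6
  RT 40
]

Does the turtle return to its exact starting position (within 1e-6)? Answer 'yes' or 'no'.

Answer: yes

Derivation:
Executing turtle program step by step:
Start: pos=(8,-2), heading=90, pen down
REPEAT 9 [
  -- iteration 1/9 --
  FD 6: (8,-2) -> (8,4) [heading=90, draw]
  RT 40: heading 90 -> 50
  -- iteration 2/9 --
  FD 6: (8,4) -> (11.857,8.596) [heading=50, draw]
  RT 40: heading 50 -> 10
  -- iteration 3/9 --
  FD 6: (11.857,8.596) -> (17.766,9.638) [heading=10, draw]
  RT 40: heading 10 -> 330
  -- iteration 4/9 --
  FD 6: (17.766,9.638) -> (22.962,6.638) [heading=330, draw]
  RT 40: heading 330 -> 290
  -- iteration 5/9 --
  FD 6: (22.962,6.638) -> (25.014,1) [heading=290, draw]
  RT 40: heading 290 -> 250
  -- iteration 6/9 --
  FD 6: (25.014,1) -> (22.962,-4.638) [heading=250, draw]
  RT 40: heading 250 -> 210
  -- iteration 7/9 --
  FD 6: (22.962,-4.638) -> (17.766,-7.638) [heading=210, draw]
  RT 40: heading 210 -> 170
  -- iteration 8/9 --
  FD 6: (17.766,-7.638) -> (11.857,-6.596) [heading=170, draw]
  RT 40: heading 170 -> 130
  -- iteration 9/9 --
  FD 6: (11.857,-6.596) -> (8,-2) [heading=130, draw]
  RT 40: heading 130 -> 90
]
Final: pos=(8,-2), heading=90, 9 segment(s) drawn

Start position: (8, -2)
Final position: (8, -2)
Distance = 0; < 1e-6 -> CLOSED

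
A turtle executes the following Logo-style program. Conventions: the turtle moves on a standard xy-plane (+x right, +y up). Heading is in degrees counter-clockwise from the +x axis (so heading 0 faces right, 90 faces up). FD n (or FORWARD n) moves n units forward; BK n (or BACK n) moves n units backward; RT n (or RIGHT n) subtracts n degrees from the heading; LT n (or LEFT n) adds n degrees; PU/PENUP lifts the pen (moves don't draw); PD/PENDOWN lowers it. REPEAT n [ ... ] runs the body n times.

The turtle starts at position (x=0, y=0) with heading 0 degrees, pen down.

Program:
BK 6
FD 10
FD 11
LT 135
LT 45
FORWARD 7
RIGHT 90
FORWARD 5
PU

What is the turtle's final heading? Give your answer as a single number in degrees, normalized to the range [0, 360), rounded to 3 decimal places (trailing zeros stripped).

Answer: 90

Derivation:
Executing turtle program step by step:
Start: pos=(0,0), heading=0, pen down
BK 6: (0,0) -> (-6,0) [heading=0, draw]
FD 10: (-6,0) -> (4,0) [heading=0, draw]
FD 11: (4,0) -> (15,0) [heading=0, draw]
LT 135: heading 0 -> 135
LT 45: heading 135 -> 180
FD 7: (15,0) -> (8,0) [heading=180, draw]
RT 90: heading 180 -> 90
FD 5: (8,0) -> (8,5) [heading=90, draw]
PU: pen up
Final: pos=(8,5), heading=90, 5 segment(s) drawn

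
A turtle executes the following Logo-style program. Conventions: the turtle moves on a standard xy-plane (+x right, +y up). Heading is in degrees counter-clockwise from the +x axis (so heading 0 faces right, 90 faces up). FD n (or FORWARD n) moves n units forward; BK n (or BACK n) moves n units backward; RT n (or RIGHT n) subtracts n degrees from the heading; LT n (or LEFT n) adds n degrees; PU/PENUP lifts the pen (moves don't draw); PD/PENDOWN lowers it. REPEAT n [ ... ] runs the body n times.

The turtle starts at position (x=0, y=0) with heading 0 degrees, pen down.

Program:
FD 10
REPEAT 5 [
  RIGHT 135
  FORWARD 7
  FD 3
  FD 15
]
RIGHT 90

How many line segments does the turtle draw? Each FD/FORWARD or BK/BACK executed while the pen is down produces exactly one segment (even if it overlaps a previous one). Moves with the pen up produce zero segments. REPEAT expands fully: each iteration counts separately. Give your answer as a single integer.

Answer: 16

Derivation:
Executing turtle program step by step:
Start: pos=(0,0), heading=0, pen down
FD 10: (0,0) -> (10,0) [heading=0, draw]
REPEAT 5 [
  -- iteration 1/5 --
  RT 135: heading 0 -> 225
  FD 7: (10,0) -> (5.05,-4.95) [heading=225, draw]
  FD 3: (5.05,-4.95) -> (2.929,-7.071) [heading=225, draw]
  FD 15: (2.929,-7.071) -> (-7.678,-17.678) [heading=225, draw]
  -- iteration 2/5 --
  RT 135: heading 225 -> 90
  FD 7: (-7.678,-17.678) -> (-7.678,-10.678) [heading=90, draw]
  FD 3: (-7.678,-10.678) -> (-7.678,-7.678) [heading=90, draw]
  FD 15: (-7.678,-7.678) -> (-7.678,7.322) [heading=90, draw]
  -- iteration 3/5 --
  RT 135: heading 90 -> 315
  FD 7: (-7.678,7.322) -> (-2.728,2.373) [heading=315, draw]
  FD 3: (-2.728,2.373) -> (-0.607,0.251) [heading=315, draw]
  FD 15: (-0.607,0.251) -> (10,-10.355) [heading=315, draw]
  -- iteration 4/5 --
  RT 135: heading 315 -> 180
  FD 7: (10,-10.355) -> (3,-10.355) [heading=180, draw]
  FD 3: (3,-10.355) -> (0,-10.355) [heading=180, draw]
  FD 15: (0,-10.355) -> (-15,-10.355) [heading=180, draw]
  -- iteration 5/5 --
  RT 135: heading 180 -> 45
  FD 7: (-15,-10.355) -> (-10.05,-5.406) [heading=45, draw]
  FD 3: (-10.05,-5.406) -> (-7.929,-3.284) [heading=45, draw]
  FD 15: (-7.929,-3.284) -> (2.678,7.322) [heading=45, draw]
]
RT 90: heading 45 -> 315
Final: pos=(2.678,7.322), heading=315, 16 segment(s) drawn
Segments drawn: 16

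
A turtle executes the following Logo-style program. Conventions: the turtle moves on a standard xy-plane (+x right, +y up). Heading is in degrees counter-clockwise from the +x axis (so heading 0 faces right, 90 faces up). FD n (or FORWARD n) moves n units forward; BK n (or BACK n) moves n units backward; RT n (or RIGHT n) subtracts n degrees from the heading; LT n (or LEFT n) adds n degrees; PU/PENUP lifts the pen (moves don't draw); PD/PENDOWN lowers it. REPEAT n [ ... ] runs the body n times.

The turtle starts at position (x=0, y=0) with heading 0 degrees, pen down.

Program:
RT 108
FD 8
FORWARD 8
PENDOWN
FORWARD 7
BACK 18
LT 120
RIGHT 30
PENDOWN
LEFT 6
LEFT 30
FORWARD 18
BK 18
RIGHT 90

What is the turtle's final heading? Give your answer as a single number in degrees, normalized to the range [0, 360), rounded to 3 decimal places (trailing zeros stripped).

Executing turtle program step by step:
Start: pos=(0,0), heading=0, pen down
RT 108: heading 0 -> 252
FD 8: (0,0) -> (-2.472,-7.608) [heading=252, draw]
FD 8: (-2.472,-7.608) -> (-4.944,-15.217) [heading=252, draw]
PD: pen down
FD 7: (-4.944,-15.217) -> (-7.107,-21.874) [heading=252, draw]
BK 18: (-7.107,-21.874) -> (-1.545,-4.755) [heading=252, draw]
LT 120: heading 252 -> 12
RT 30: heading 12 -> 342
PD: pen down
LT 6: heading 342 -> 348
LT 30: heading 348 -> 18
FD 18: (-1.545,-4.755) -> (15.574,0.807) [heading=18, draw]
BK 18: (15.574,0.807) -> (-1.545,-4.755) [heading=18, draw]
RT 90: heading 18 -> 288
Final: pos=(-1.545,-4.755), heading=288, 6 segment(s) drawn

Answer: 288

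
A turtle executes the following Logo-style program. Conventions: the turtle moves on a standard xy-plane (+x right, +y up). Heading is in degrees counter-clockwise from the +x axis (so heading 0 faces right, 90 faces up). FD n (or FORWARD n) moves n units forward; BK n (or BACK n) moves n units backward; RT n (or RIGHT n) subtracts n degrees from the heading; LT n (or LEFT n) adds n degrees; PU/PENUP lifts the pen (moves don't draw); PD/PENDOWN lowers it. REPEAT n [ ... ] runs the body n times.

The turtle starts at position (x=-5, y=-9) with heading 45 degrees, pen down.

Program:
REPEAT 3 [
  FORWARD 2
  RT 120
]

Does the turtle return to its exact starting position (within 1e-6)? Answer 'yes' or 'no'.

Executing turtle program step by step:
Start: pos=(-5,-9), heading=45, pen down
REPEAT 3 [
  -- iteration 1/3 --
  FD 2: (-5,-9) -> (-3.586,-7.586) [heading=45, draw]
  RT 120: heading 45 -> 285
  -- iteration 2/3 --
  FD 2: (-3.586,-7.586) -> (-3.068,-9.518) [heading=285, draw]
  RT 120: heading 285 -> 165
  -- iteration 3/3 --
  FD 2: (-3.068,-9.518) -> (-5,-9) [heading=165, draw]
  RT 120: heading 165 -> 45
]
Final: pos=(-5,-9), heading=45, 3 segment(s) drawn

Start position: (-5, -9)
Final position: (-5, -9)
Distance = 0; < 1e-6 -> CLOSED

Answer: yes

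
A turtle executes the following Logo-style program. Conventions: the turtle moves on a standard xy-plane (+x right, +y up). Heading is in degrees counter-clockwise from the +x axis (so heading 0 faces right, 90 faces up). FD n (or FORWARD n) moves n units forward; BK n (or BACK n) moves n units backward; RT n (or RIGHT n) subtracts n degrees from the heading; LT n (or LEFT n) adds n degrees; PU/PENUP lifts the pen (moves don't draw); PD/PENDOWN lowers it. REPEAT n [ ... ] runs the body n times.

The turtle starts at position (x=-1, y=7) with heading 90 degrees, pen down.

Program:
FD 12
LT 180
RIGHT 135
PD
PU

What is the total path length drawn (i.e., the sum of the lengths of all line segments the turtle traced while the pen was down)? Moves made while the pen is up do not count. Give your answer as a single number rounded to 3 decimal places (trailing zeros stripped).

Answer: 12

Derivation:
Executing turtle program step by step:
Start: pos=(-1,7), heading=90, pen down
FD 12: (-1,7) -> (-1,19) [heading=90, draw]
LT 180: heading 90 -> 270
RT 135: heading 270 -> 135
PD: pen down
PU: pen up
Final: pos=(-1,19), heading=135, 1 segment(s) drawn

Segment lengths:
  seg 1: (-1,7) -> (-1,19), length = 12
Total = 12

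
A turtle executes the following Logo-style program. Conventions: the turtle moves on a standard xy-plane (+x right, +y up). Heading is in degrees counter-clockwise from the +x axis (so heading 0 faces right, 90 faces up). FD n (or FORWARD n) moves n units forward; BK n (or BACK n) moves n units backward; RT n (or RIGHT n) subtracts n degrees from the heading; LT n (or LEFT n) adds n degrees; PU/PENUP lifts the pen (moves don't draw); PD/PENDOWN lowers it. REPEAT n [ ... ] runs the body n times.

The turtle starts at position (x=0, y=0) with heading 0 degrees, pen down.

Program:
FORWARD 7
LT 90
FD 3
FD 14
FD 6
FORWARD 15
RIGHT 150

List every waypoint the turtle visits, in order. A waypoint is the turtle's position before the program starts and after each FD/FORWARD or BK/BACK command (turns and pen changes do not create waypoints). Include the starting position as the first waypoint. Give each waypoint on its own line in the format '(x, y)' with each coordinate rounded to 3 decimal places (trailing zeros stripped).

Executing turtle program step by step:
Start: pos=(0,0), heading=0, pen down
FD 7: (0,0) -> (7,0) [heading=0, draw]
LT 90: heading 0 -> 90
FD 3: (7,0) -> (7,3) [heading=90, draw]
FD 14: (7,3) -> (7,17) [heading=90, draw]
FD 6: (7,17) -> (7,23) [heading=90, draw]
FD 15: (7,23) -> (7,38) [heading=90, draw]
RT 150: heading 90 -> 300
Final: pos=(7,38), heading=300, 5 segment(s) drawn
Waypoints (6 total):
(0, 0)
(7, 0)
(7, 3)
(7, 17)
(7, 23)
(7, 38)

Answer: (0, 0)
(7, 0)
(7, 3)
(7, 17)
(7, 23)
(7, 38)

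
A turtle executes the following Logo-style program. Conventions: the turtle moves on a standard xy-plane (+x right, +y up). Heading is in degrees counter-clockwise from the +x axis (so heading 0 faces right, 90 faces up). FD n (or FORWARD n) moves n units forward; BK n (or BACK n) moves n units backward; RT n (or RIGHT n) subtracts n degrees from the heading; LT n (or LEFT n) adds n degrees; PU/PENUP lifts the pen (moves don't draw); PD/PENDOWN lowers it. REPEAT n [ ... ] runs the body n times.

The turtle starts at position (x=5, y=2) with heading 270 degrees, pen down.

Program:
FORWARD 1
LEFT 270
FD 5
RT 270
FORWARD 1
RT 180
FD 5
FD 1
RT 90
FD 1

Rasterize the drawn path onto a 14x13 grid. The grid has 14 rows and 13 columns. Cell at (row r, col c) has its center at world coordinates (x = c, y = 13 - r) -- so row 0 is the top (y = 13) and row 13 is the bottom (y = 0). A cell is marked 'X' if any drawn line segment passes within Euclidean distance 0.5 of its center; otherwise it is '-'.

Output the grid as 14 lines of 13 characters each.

Segment 0: (5,2) -> (5,1)
Segment 1: (5,1) -> (0,1)
Segment 2: (0,1) -> (-0,0)
Segment 3: (-0,0) -> (0,5)
Segment 4: (0,5) -> (0,6)
Segment 5: (0,6) -> (1,6)

Answer: -------------
-------------
-------------
-------------
-------------
-------------
-------------
XX-----------
X------------
X------------
X------------
X----X-------
XXXXXX-------
X------------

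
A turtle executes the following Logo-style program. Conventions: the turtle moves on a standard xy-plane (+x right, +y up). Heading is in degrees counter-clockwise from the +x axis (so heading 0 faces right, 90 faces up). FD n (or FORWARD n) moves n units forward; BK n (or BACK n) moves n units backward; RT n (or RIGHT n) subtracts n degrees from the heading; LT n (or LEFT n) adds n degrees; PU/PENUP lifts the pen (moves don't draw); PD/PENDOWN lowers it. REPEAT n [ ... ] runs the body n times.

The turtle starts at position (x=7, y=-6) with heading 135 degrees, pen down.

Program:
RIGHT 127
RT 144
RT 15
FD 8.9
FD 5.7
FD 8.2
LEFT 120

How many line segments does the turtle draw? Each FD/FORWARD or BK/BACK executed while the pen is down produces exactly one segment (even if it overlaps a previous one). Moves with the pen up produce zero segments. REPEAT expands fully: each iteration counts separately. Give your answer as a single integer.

Executing turtle program step by step:
Start: pos=(7,-6), heading=135, pen down
RT 127: heading 135 -> 8
RT 144: heading 8 -> 224
RT 15: heading 224 -> 209
FD 8.9: (7,-6) -> (-0.784,-10.315) [heading=209, draw]
FD 5.7: (-0.784,-10.315) -> (-5.769,-13.078) [heading=209, draw]
FD 8.2: (-5.769,-13.078) -> (-12.941,-17.054) [heading=209, draw]
LT 120: heading 209 -> 329
Final: pos=(-12.941,-17.054), heading=329, 3 segment(s) drawn
Segments drawn: 3

Answer: 3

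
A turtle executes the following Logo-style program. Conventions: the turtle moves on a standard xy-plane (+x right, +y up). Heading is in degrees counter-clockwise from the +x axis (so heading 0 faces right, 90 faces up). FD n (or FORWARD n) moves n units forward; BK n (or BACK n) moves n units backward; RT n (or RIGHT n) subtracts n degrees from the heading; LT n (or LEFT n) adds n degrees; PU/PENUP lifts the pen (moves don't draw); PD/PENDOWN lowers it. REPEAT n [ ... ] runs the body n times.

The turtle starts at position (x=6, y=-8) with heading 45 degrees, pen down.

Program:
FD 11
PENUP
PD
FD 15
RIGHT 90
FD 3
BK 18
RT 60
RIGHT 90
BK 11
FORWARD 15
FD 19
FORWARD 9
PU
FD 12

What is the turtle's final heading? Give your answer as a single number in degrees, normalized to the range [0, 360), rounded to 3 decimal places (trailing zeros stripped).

Answer: 165

Derivation:
Executing turtle program step by step:
Start: pos=(6,-8), heading=45, pen down
FD 11: (6,-8) -> (13.778,-0.222) [heading=45, draw]
PU: pen up
PD: pen down
FD 15: (13.778,-0.222) -> (24.385,10.385) [heading=45, draw]
RT 90: heading 45 -> 315
FD 3: (24.385,10.385) -> (26.506,8.263) [heading=315, draw]
BK 18: (26.506,8.263) -> (13.778,20.991) [heading=315, draw]
RT 60: heading 315 -> 255
RT 90: heading 255 -> 165
BK 11: (13.778,20.991) -> (24.403,18.144) [heading=165, draw]
FD 15: (24.403,18.144) -> (9.914,22.027) [heading=165, draw]
FD 19: (9.914,22.027) -> (-8.438,26.944) [heading=165, draw]
FD 9: (-8.438,26.944) -> (-17.131,29.274) [heading=165, draw]
PU: pen up
FD 12: (-17.131,29.274) -> (-28.723,32.379) [heading=165, move]
Final: pos=(-28.723,32.379), heading=165, 8 segment(s) drawn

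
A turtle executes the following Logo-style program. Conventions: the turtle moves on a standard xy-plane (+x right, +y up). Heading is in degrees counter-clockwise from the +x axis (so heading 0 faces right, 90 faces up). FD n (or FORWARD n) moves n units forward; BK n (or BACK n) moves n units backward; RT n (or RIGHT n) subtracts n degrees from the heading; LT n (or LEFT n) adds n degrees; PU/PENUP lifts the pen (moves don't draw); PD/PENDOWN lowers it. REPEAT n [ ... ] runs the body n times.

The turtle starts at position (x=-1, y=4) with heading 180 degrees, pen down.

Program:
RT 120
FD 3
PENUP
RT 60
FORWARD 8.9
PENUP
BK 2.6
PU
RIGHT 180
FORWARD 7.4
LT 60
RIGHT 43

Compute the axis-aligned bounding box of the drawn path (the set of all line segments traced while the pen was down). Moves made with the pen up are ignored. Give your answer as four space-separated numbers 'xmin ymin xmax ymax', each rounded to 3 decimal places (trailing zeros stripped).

Executing turtle program step by step:
Start: pos=(-1,4), heading=180, pen down
RT 120: heading 180 -> 60
FD 3: (-1,4) -> (0.5,6.598) [heading=60, draw]
PU: pen up
RT 60: heading 60 -> 0
FD 8.9: (0.5,6.598) -> (9.4,6.598) [heading=0, move]
PU: pen up
BK 2.6: (9.4,6.598) -> (6.8,6.598) [heading=0, move]
PU: pen up
RT 180: heading 0 -> 180
FD 7.4: (6.8,6.598) -> (-0.6,6.598) [heading=180, move]
LT 60: heading 180 -> 240
RT 43: heading 240 -> 197
Final: pos=(-0.6,6.598), heading=197, 1 segment(s) drawn

Segment endpoints: x in {-1, 0.5}, y in {4, 6.598}
xmin=-1, ymin=4, xmax=0.5, ymax=6.598

Answer: -1 4 0.5 6.598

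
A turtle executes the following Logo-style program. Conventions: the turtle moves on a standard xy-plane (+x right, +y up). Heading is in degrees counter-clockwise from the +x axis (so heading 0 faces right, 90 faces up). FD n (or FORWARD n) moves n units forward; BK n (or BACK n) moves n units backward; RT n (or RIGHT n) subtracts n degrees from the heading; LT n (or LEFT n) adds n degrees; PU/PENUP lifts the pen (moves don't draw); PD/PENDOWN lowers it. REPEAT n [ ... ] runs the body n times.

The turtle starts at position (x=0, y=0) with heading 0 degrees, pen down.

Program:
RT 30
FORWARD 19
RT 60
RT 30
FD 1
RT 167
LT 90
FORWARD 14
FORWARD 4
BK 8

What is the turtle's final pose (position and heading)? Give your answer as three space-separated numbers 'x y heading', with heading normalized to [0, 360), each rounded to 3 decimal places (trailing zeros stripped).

Executing turtle program step by step:
Start: pos=(0,0), heading=0, pen down
RT 30: heading 0 -> 330
FD 19: (0,0) -> (16.454,-9.5) [heading=330, draw]
RT 60: heading 330 -> 270
RT 30: heading 270 -> 240
FD 1: (16.454,-9.5) -> (15.954,-10.366) [heading=240, draw]
RT 167: heading 240 -> 73
LT 90: heading 73 -> 163
FD 14: (15.954,-10.366) -> (2.566,-6.273) [heading=163, draw]
FD 4: (2.566,-6.273) -> (-1.259,-5.103) [heading=163, draw]
BK 8: (-1.259,-5.103) -> (6.391,-7.442) [heading=163, draw]
Final: pos=(6.391,-7.442), heading=163, 5 segment(s) drawn

Answer: 6.391 -7.442 163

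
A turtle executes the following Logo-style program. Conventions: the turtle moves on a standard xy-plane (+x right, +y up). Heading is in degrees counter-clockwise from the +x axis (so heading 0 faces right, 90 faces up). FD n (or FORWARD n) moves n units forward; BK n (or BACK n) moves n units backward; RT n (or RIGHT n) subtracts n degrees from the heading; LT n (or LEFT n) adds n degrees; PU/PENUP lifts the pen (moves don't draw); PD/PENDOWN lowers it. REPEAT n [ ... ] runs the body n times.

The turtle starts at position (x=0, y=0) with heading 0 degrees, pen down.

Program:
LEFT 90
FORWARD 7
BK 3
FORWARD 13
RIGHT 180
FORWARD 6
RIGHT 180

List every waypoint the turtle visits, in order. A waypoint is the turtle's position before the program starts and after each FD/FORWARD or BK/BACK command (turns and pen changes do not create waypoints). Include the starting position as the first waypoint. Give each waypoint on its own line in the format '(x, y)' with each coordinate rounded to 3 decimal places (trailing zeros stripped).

Executing turtle program step by step:
Start: pos=(0,0), heading=0, pen down
LT 90: heading 0 -> 90
FD 7: (0,0) -> (0,7) [heading=90, draw]
BK 3: (0,7) -> (0,4) [heading=90, draw]
FD 13: (0,4) -> (0,17) [heading=90, draw]
RT 180: heading 90 -> 270
FD 6: (0,17) -> (0,11) [heading=270, draw]
RT 180: heading 270 -> 90
Final: pos=(0,11), heading=90, 4 segment(s) drawn
Waypoints (5 total):
(0, 0)
(0, 7)
(0, 4)
(0, 17)
(0, 11)

Answer: (0, 0)
(0, 7)
(0, 4)
(0, 17)
(0, 11)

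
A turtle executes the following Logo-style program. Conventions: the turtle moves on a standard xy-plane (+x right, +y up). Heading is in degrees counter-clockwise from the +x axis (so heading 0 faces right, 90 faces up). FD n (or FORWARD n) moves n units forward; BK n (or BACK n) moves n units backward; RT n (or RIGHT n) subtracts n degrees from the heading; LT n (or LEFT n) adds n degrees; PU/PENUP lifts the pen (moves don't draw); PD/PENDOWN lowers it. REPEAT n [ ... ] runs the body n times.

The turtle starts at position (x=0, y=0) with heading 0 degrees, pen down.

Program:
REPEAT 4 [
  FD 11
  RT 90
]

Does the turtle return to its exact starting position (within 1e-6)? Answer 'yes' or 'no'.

Executing turtle program step by step:
Start: pos=(0,0), heading=0, pen down
REPEAT 4 [
  -- iteration 1/4 --
  FD 11: (0,0) -> (11,0) [heading=0, draw]
  RT 90: heading 0 -> 270
  -- iteration 2/4 --
  FD 11: (11,0) -> (11,-11) [heading=270, draw]
  RT 90: heading 270 -> 180
  -- iteration 3/4 --
  FD 11: (11,-11) -> (0,-11) [heading=180, draw]
  RT 90: heading 180 -> 90
  -- iteration 4/4 --
  FD 11: (0,-11) -> (0,0) [heading=90, draw]
  RT 90: heading 90 -> 0
]
Final: pos=(0,0), heading=0, 4 segment(s) drawn

Start position: (0, 0)
Final position: (0, 0)
Distance = 0; < 1e-6 -> CLOSED

Answer: yes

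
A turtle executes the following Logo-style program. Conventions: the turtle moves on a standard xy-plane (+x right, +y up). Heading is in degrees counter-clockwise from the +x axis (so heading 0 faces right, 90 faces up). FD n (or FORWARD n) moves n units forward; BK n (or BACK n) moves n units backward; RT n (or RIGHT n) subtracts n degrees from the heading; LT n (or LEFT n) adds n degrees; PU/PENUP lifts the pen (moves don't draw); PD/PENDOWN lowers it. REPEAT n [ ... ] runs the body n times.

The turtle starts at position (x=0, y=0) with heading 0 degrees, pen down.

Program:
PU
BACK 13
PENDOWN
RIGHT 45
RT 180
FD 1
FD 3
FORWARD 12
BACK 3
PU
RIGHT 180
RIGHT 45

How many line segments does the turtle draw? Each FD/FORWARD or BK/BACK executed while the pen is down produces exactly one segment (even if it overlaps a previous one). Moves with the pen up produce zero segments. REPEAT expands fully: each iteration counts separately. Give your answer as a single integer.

Executing turtle program step by step:
Start: pos=(0,0), heading=0, pen down
PU: pen up
BK 13: (0,0) -> (-13,0) [heading=0, move]
PD: pen down
RT 45: heading 0 -> 315
RT 180: heading 315 -> 135
FD 1: (-13,0) -> (-13.707,0.707) [heading=135, draw]
FD 3: (-13.707,0.707) -> (-15.828,2.828) [heading=135, draw]
FD 12: (-15.828,2.828) -> (-24.314,11.314) [heading=135, draw]
BK 3: (-24.314,11.314) -> (-22.192,9.192) [heading=135, draw]
PU: pen up
RT 180: heading 135 -> 315
RT 45: heading 315 -> 270
Final: pos=(-22.192,9.192), heading=270, 4 segment(s) drawn
Segments drawn: 4

Answer: 4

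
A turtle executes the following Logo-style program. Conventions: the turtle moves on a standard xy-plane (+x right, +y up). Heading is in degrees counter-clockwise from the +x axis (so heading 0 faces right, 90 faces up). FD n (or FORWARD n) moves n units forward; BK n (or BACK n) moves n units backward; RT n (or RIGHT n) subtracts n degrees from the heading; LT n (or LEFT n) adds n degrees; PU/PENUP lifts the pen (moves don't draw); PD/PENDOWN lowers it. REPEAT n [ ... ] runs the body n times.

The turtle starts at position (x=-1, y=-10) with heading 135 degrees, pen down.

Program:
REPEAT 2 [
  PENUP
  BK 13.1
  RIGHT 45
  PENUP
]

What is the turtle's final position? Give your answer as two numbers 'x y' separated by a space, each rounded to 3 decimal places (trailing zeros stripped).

Answer: 8.263 -32.363

Derivation:
Executing turtle program step by step:
Start: pos=(-1,-10), heading=135, pen down
REPEAT 2 [
  -- iteration 1/2 --
  PU: pen up
  BK 13.1: (-1,-10) -> (8.263,-19.263) [heading=135, move]
  RT 45: heading 135 -> 90
  PU: pen up
  -- iteration 2/2 --
  PU: pen up
  BK 13.1: (8.263,-19.263) -> (8.263,-32.363) [heading=90, move]
  RT 45: heading 90 -> 45
  PU: pen up
]
Final: pos=(8.263,-32.363), heading=45, 0 segment(s) drawn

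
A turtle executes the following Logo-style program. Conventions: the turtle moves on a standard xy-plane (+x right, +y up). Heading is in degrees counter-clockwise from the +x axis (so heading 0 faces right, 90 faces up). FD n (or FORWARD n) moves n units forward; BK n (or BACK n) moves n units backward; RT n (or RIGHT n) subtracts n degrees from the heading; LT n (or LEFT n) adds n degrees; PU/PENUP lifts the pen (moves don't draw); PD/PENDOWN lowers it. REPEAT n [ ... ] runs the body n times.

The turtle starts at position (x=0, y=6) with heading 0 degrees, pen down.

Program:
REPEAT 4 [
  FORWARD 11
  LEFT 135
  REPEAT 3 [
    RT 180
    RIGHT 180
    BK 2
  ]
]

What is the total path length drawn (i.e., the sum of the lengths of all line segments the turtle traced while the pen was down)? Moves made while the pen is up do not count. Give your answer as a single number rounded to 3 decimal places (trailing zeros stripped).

Executing turtle program step by step:
Start: pos=(0,6), heading=0, pen down
REPEAT 4 [
  -- iteration 1/4 --
  FD 11: (0,6) -> (11,6) [heading=0, draw]
  LT 135: heading 0 -> 135
  REPEAT 3 [
    -- iteration 1/3 --
    RT 180: heading 135 -> 315
    RT 180: heading 315 -> 135
    BK 2: (11,6) -> (12.414,4.586) [heading=135, draw]
    -- iteration 2/3 --
    RT 180: heading 135 -> 315
    RT 180: heading 315 -> 135
    BK 2: (12.414,4.586) -> (13.828,3.172) [heading=135, draw]
    -- iteration 3/3 --
    RT 180: heading 135 -> 315
    RT 180: heading 315 -> 135
    BK 2: (13.828,3.172) -> (15.243,1.757) [heading=135, draw]
  ]
  -- iteration 2/4 --
  FD 11: (15.243,1.757) -> (7.464,9.536) [heading=135, draw]
  LT 135: heading 135 -> 270
  REPEAT 3 [
    -- iteration 1/3 --
    RT 180: heading 270 -> 90
    RT 180: heading 90 -> 270
    BK 2: (7.464,9.536) -> (7.464,11.536) [heading=270, draw]
    -- iteration 2/3 --
    RT 180: heading 270 -> 90
    RT 180: heading 90 -> 270
    BK 2: (7.464,11.536) -> (7.464,13.536) [heading=270, draw]
    -- iteration 3/3 --
    RT 180: heading 270 -> 90
    RT 180: heading 90 -> 270
    BK 2: (7.464,13.536) -> (7.464,15.536) [heading=270, draw]
  ]
  -- iteration 3/4 --
  FD 11: (7.464,15.536) -> (7.464,4.536) [heading=270, draw]
  LT 135: heading 270 -> 45
  REPEAT 3 [
    -- iteration 1/3 --
    RT 180: heading 45 -> 225
    RT 180: heading 225 -> 45
    BK 2: (7.464,4.536) -> (6.05,3.121) [heading=45, draw]
    -- iteration 2/3 --
    RT 180: heading 45 -> 225
    RT 180: heading 225 -> 45
    BK 2: (6.05,3.121) -> (4.636,1.707) [heading=45, draw]
    -- iteration 3/3 --
    RT 180: heading 45 -> 225
    RT 180: heading 225 -> 45
    BK 2: (4.636,1.707) -> (3.222,0.293) [heading=45, draw]
  ]
  -- iteration 4/4 --
  FD 11: (3.222,0.293) -> (11,8.071) [heading=45, draw]
  LT 135: heading 45 -> 180
  REPEAT 3 [
    -- iteration 1/3 --
    RT 180: heading 180 -> 0
    RT 180: heading 0 -> 180
    BK 2: (11,8.071) -> (13,8.071) [heading=180, draw]
    -- iteration 2/3 --
    RT 180: heading 180 -> 0
    RT 180: heading 0 -> 180
    BK 2: (13,8.071) -> (15,8.071) [heading=180, draw]
    -- iteration 3/3 --
    RT 180: heading 180 -> 0
    RT 180: heading 0 -> 180
    BK 2: (15,8.071) -> (17,8.071) [heading=180, draw]
  ]
]
Final: pos=(17,8.071), heading=180, 16 segment(s) drawn

Segment lengths:
  seg 1: (0,6) -> (11,6), length = 11
  seg 2: (11,6) -> (12.414,4.586), length = 2
  seg 3: (12.414,4.586) -> (13.828,3.172), length = 2
  seg 4: (13.828,3.172) -> (15.243,1.757), length = 2
  seg 5: (15.243,1.757) -> (7.464,9.536), length = 11
  seg 6: (7.464,9.536) -> (7.464,11.536), length = 2
  seg 7: (7.464,11.536) -> (7.464,13.536), length = 2
  seg 8: (7.464,13.536) -> (7.464,15.536), length = 2
  seg 9: (7.464,15.536) -> (7.464,4.536), length = 11
  seg 10: (7.464,4.536) -> (6.05,3.121), length = 2
  seg 11: (6.05,3.121) -> (4.636,1.707), length = 2
  seg 12: (4.636,1.707) -> (3.222,0.293), length = 2
  seg 13: (3.222,0.293) -> (11,8.071), length = 11
  seg 14: (11,8.071) -> (13,8.071), length = 2
  seg 15: (13,8.071) -> (15,8.071), length = 2
  seg 16: (15,8.071) -> (17,8.071), length = 2
Total = 68

Answer: 68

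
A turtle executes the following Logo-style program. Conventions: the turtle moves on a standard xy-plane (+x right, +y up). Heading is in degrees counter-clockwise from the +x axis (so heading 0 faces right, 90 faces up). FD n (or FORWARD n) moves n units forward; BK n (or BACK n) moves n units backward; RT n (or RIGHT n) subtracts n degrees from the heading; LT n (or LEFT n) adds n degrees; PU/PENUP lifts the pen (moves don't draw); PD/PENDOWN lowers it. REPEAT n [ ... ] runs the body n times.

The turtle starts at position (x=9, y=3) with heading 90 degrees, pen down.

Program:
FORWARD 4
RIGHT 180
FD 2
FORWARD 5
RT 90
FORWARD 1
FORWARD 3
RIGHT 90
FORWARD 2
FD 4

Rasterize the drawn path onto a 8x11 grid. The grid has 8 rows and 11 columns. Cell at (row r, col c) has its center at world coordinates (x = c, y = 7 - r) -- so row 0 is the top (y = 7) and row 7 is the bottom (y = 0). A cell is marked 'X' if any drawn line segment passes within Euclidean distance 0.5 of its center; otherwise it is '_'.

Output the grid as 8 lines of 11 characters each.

Answer: _________X_
_____X___X_
_____X___X_
_____X___X_
_____X___X_
_____X___X_
_____X___X_
_____XXXXX_

Derivation:
Segment 0: (9,3) -> (9,7)
Segment 1: (9,7) -> (9,5)
Segment 2: (9,5) -> (9,0)
Segment 3: (9,0) -> (8,-0)
Segment 4: (8,-0) -> (5,-0)
Segment 5: (5,-0) -> (5,2)
Segment 6: (5,2) -> (5,6)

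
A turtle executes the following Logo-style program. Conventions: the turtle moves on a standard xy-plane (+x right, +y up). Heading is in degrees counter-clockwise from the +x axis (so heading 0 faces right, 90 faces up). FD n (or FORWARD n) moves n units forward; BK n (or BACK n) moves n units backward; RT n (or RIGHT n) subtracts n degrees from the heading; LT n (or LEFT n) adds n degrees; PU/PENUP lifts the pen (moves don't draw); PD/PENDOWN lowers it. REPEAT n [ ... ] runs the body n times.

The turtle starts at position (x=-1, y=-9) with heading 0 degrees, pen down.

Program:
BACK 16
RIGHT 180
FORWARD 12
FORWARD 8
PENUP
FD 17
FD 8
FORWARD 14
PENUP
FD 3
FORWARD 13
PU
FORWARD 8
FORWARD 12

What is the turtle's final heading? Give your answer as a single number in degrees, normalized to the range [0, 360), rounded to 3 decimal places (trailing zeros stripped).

Answer: 180

Derivation:
Executing turtle program step by step:
Start: pos=(-1,-9), heading=0, pen down
BK 16: (-1,-9) -> (-17,-9) [heading=0, draw]
RT 180: heading 0 -> 180
FD 12: (-17,-9) -> (-29,-9) [heading=180, draw]
FD 8: (-29,-9) -> (-37,-9) [heading=180, draw]
PU: pen up
FD 17: (-37,-9) -> (-54,-9) [heading=180, move]
FD 8: (-54,-9) -> (-62,-9) [heading=180, move]
FD 14: (-62,-9) -> (-76,-9) [heading=180, move]
PU: pen up
FD 3: (-76,-9) -> (-79,-9) [heading=180, move]
FD 13: (-79,-9) -> (-92,-9) [heading=180, move]
PU: pen up
FD 8: (-92,-9) -> (-100,-9) [heading=180, move]
FD 12: (-100,-9) -> (-112,-9) [heading=180, move]
Final: pos=(-112,-9), heading=180, 3 segment(s) drawn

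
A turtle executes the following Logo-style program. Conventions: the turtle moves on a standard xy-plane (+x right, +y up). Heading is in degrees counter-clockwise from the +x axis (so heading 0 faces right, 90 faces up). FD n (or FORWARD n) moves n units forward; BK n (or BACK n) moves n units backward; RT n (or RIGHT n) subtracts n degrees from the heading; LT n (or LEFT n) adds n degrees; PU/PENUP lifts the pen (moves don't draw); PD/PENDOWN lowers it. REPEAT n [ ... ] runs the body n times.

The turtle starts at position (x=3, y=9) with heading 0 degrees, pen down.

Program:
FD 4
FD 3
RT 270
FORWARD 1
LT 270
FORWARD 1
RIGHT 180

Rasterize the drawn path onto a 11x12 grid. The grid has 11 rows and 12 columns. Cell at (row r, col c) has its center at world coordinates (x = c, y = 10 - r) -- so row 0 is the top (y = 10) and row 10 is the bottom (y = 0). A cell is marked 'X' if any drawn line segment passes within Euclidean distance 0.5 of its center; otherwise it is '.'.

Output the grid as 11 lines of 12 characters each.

Segment 0: (3,9) -> (7,9)
Segment 1: (7,9) -> (10,9)
Segment 2: (10,9) -> (10,10)
Segment 3: (10,10) -> (11,10)

Answer: ..........XX
...XXXXXXXX.
............
............
............
............
............
............
............
............
............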